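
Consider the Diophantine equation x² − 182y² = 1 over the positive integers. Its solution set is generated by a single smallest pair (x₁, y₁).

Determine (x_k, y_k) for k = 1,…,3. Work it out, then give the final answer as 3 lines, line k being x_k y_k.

√182 = [13; 2,26, …], period ℓ=2 (even) → k=1
a_0=13:  p_0=13·1+0=13,  q_0=13·0+1=1
a_1=2:  p_1=2·13+1=27,  q_1=2·1+0=2
→ (27, 2).  Check: 27²=729, 182·2²=728, difference 1.
n=2: (27,2)∘(27,2) = (27·27+182·2·2, 27·2+2·27) = (1457,108)
n=3: (1457,108)∘(27,2) = (27·1457+182·2·108, 27·108+2·1457) = (78651,5830)

27 2
1457 108
78651 5830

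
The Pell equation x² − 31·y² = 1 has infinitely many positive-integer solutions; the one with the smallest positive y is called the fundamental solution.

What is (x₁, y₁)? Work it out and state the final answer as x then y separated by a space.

√31 → a₀=5, period (1,1,3,5,3,1,1,10); ℓ=8 even so k=7
step 0: (5, 1)  from 5·(1,0) + (0,1)
…
step 6: (863, 155)  from 1·(657,118) + (206,37)
step 7: (1520, 273)  from 1·(863,155) + (657,118)
→ (1520, 273).  Check: 1520²=2310400, 31·273²=2310399, difference 1.

1520 273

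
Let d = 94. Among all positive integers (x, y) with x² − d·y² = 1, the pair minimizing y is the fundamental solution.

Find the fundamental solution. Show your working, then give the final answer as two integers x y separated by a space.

√94 → a₀=9, period (1,2,3,1,1,…,2,1,18); ℓ=16 even so k=15
k=0  a_k=9  p_k/q_k = 9/1
k=1  a_k=1  p_k/q_k = 10/1
k=2  a_k=2  p_k/q_k = 29/3
k=3  a_k=3  p_k/q_k = 97/10
k=4  a_k=1  p_k/q_k = 126/13
k=5  a_k=1  p_k/q_k = 223/23
k=6  a_k=5  p_k/q_k = 1241/128
k=7  a_k=1  p_k/q_k = 1464/151
k=8  a_k=8  p_k/q_k = 12953/1336
k=9  a_k=1  p_k/q_k = 14417/1487
k=10  a_k=5  p_k/q_k = 85038/8771
k=11  a_k=1  p_k/q_k = 99455/10258
k=12  a_k=1  p_k/q_k = 184493/19029
k=13  a_k=3  p_k/q_k = 652934/67345
k=14  a_k=2  p_k/q_k = 1490361/153719
k=15  a_k=1  p_k/q_k = 2143295/221064
fundamental: x₁=2143295, y₁=221064  (since 4593713457025 − 94·48869292096 = 1)

2143295 221064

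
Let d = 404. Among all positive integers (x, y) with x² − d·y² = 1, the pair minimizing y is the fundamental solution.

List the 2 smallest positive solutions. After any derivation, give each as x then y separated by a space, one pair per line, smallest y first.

[20; 10,40] for √404; ℓ=2 ⇒ convergent index 1
a_0=20:  p_0=20·1+0=20,  q_0=20·0+1=1
a_1=10:  p_1=10·20+1=201,  q_1=10·1+0=10
(x₁, y₁) = (201, 10);  201² − 404·10² = 1 ✓
(201+10√404)^2 = 80801 + 4020√404

201 10
80801 4020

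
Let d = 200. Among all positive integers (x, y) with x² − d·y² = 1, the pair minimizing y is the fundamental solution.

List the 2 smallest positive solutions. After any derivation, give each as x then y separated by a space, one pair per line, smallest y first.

99 7
19601 1386

√200 = [14; 7,28, …], period ℓ=2 (even) → k=1
a_0=14:  p_0=14·1+0=14,  q_0=14·0+1=1
a_1=7:  p_1=7·14+1=99,  q_1=7·1+0=7
fundamental: x₁=99, y₁=7  (since 9801 − 200·49 = 1)
(x_2, y_2) = (99·99 + 200·7·7, 99·7 + 7·99) = (19601, 1386)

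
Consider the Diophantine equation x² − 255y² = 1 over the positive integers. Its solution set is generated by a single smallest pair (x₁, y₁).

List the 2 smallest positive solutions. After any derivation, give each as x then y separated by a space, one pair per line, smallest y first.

16 1
511 32

√255 → a₀=15, period (1,30); ℓ=2 even so k=1
i=0: a=15 ⇒ p=15, q=1
i=1: a=1 ⇒ p=16, q=1
(x₁, y₁) = (16, 1);  16² − 255·1² = 1 ✓
(16+1√255)^2 = 511 + 32√255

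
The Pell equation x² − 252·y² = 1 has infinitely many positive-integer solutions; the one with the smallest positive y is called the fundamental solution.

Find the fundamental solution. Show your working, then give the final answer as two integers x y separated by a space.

127 8

√252 → a₀=15, period (1,6,1,30); ℓ=4 even so k=3
i=0: a=15 ⇒ p=15, q=1
i=1: a=1 ⇒ p=16, q=1
i=2: a=6 ⇒ p=111, q=7
i=3: a=1 ⇒ p=127, q=8
(x₁, y₁) = (127, 8);  127² − 252·8² = 1 ✓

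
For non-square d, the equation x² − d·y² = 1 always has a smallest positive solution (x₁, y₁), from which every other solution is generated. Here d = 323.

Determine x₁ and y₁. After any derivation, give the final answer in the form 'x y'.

18 1

√323 → a₀=17, period (1,34); ℓ=2 even so k=1
step 0: (17, 1)  from 17·(1,0) + (0,1)
step 1: (18, 1)  from 1·(17,1) + (1,0)
→ (18, 1).  Check: 18²=324, 323·1²=323, difference 1.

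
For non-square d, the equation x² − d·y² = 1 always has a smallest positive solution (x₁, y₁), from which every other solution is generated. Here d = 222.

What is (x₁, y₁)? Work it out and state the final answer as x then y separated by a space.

149 10

√222 = [14; 1,8,1,28, …], period ℓ=4 (even) → k=3
step 0: (14, 1)  from 14·(1,0) + (0,1)
…
step 2: (134, 9)  from 8·(15,1) + (14,1)
step 3: (149, 10)  from 1·(134,9) + (15,1)
(x₁, y₁) = (149, 10);  149² − 222·10² = 1 ✓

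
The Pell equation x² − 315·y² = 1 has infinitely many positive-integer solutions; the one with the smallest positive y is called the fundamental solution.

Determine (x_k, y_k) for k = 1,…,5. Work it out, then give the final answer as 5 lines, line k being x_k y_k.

71 4
10081 568
1431431 80652
203253121 11452016
28860511751 1626105620

√315 → a₀=17, period (1,2,1,34); ℓ=4 even so k=3
a_0=17:  p_0=17·1+0=17,  q_0=17·0+1=1
a_1=1:  p_1=1·17+1=18,  q_1=1·1+0=1
a_2=2:  p_2=2·18+17=53,  q_2=2·1+1=3
a_3=1:  p_3=1·53+18=71,  q_3=1·3+1=4
fundamental: x₁=71, y₁=4  (since 5041 − 315·16 = 1)
n=2: (71,4)∘(71,4) = (71·71+315·4·4, 71·4+4·71) = (10081,568)
n=3: (10081,568)∘(71,4) = (71·10081+315·4·568, 71·568+4·10081) = (1431431,80652)
n=4: (1431431,80652)∘(71,4) = (71·1431431+315·4·80652, 71·80652+4·1431431) = (203253121,11452016)
n=5: (203253121,11452016)∘(71,4) = (71·203253121+315·4·11452016, 71·11452016+4·203253121) = (28860511751,1626105620)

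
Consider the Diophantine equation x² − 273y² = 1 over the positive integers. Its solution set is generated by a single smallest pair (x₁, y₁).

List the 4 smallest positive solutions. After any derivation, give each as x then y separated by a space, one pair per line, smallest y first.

727 44
1057057 63976
1536960151 93021060
2234739002497 135252557264

d=273: √d = [16; 1,1,10,1,1,32] (ℓ=6, even), read p_5/q_5
k=0  a_k=16  p_k/q_k = 16/1
k=1  a_k=1  p_k/q_k = 17/1
…
k=4  a_k=1  p_k/q_k = 380/23
k=5  a_k=1  p_k/q_k = 727/44
→ (727, 44).  Check: 727²=528529, 273·44²=528528, difference 1.
(x_2, y_2) = (727·727 + 273·44·44, 727·44 + 44·727) = (1057057, 63976)
(x_3, y_3) = (727·1057057 + 273·44·63976, 727·63976 + 44·1057057) = (1536960151, 93021060)
(x_4, y_4) = (727·1536960151 + 273·44·93021060, 727·93021060 + 44·1536960151) = (2234739002497, 135252557264)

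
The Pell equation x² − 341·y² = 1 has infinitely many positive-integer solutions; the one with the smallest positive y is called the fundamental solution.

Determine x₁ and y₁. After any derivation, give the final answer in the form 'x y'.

10626551 575460

√341 = [18; 2,6,1,8,2,…,6,2,36, …], period ℓ=14 (even) → k=13
k=0  a_k=18  p_k/q_k = 18/1
k=1  a_k=2  p_k/q_k = 37/2
k=2  a_k=6  p_k/q_k = 240/13
k=3  a_k=1  p_k/q_k = 277/15
…
k=7  a_k=2  p_k/q_k = 20479/1109
k=8  a_k=1  p_k/q_k = 28124/1523
k=9  a_k=2  p_k/q_k = 76727/4155
k=10  a_k=8  p_k/q_k = 641940/34763
…
k=12  a_k=6  p_k/q_k = 4953942/268271
k=13  a_k=2  p_k/q_k = 10626551/575460
(x₁, y₁) = (10626551, 575460);  10626551² − 341·575460² = 1 ✓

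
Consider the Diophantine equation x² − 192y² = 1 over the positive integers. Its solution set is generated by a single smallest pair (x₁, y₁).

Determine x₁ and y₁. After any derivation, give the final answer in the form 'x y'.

97 7

√192 = [13; 1,5,1,26, …], period ℓ=4 (even) → k=3
i=0: a=13 ⇒ p=13, q=1
i=1: a=1 ⇒ p=14, q=1
i=2: a=5 ⇒ p=83, q=6
i=3: a=1 ⇒ p=97, q=7
fundamental: x₁=97, y₁=7  (since 9409 − 192·49 = 1)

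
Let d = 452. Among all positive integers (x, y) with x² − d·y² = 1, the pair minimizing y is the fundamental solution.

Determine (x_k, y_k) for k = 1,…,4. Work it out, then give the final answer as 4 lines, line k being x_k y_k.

√452 → a₀=21, period (3,1,5,3,10,3,5,1,3,42); ℓ=10 even so k=9
i=0: a=21 ⇒ p=21, q=1
i=1: a=3 ⇒ p=64, q=3
i=2: a=1 ⇒ p=85, q=4
i=3: a=5 ⇒ p=489, q=23
i=4: a=3 ⇒ p=1552, q=73
i=5: a=10 ⇒ p=16009, q=753
i=6: a=3 ⇒ p=49579, q=2332
…
i=8: a=1 ⇒ p=313483, q=14745
i=9: a=3 ⇒ p=1204353, q=56648
fundamental: x₁=1204353, y₁=56648  (since 1450466148609 − 452·3208995904 = 1)
(1204353+56648√452)^2 = 2900932297217 + 136448377488√452
(1204353+56648√452)^3 = 6987493029899166849 + 328664025545553880√452
(1204353+56648√452)^4 = 16830816386073401651890177 + 791655010315592455701792√452

1204353 56648
2900932297217 136448377488
6987493029899166849 328664025545553880
16830816386073401651890177 791655010315592455701792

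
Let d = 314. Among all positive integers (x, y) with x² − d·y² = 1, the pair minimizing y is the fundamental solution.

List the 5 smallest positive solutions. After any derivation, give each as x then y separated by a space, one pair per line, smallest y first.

√314 → a₀=17, period (1,2,1,1,2,1,34); ℓ=7 odd so k=13
i=0: a=17 ⇒ p=17, q=1
…
i=2: a=2 ⇒ p=53, q=3
i=3: a=1 ⇒ p=71, q=4
i=4: a=1 ⇒ p=124, q=7
i=5: a=2 ⇒ p=319, q=18
i=6: a=1 ⇒ p=443, q=25
i=7: a=34 ⇒ p=15381, q=868
i=8: a=1 ⇒ p=15824, q=893
…
i=10: a=1 ⇒ p=62853, q=3547
i=11: a=1 ⇒ p=109882, q=6201
i=12: a=2 ⇒ p=282617, q=15949
i=13: a=1 ⇒ p=392499, q=22150
(x₁, y₁) = (392499, 22150);  392499² − 314·22150² = 1 ✓
k=2:  x_2 = 392499·392499+314·22150·22150 = 308110930001,  y_2 = 392499·22150+22150·392499 = 17387705700
k=3:  x_3 = 392499·308110930001+314·22150·17387705700 = 241866463828532499,  y_3 = 392499·17387705700+22150·308110930001 = 13649314199066450
k=4:  x_4 = 392499·241866463828532499+314·22150·13649314199066450 = 189864690372162243720001,  y_4 = 392499·13649314199066450+22150·241866463828532499 = 10714684347621377411400
k=5:  x_5 = 392499·189864690372162243720001+314·22150·10714684347621377411400 = 149043402212524750531884812499,  y_5 = 392499·10714684347621377411400+22150·189864690372162243720001 = 8411005783500436710995110750

392499 22150
308110930001 17387705700
241866463828532499 13649314199066450
189864690372162243720001 10714684347621377411400
149043402212524750531884812499 8411005783500436710995110750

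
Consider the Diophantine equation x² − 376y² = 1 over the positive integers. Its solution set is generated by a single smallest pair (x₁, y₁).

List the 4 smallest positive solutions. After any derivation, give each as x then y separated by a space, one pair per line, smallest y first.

√376 → a₀=19, period (2,1,1,3,1,…,1,2,38); ℓ=16 even so k=15
k=0  a_k=19  p_k/q_k = 19/1
…
k=2  a_k=1  p_k/q_k = 58/3
k=3  a_k=1  p_k/q_k = 97/5
k=4  a_k=3  p_k/q_k = 349/18
k=5  a_k=1  p_k/q_k = 446/23
k=6  a_k=2  p_k/q_k = 1241/64
k=7  a_k=2  p_k/q_k = 2928/151
k=8  a_k=4  p_k/q_k = 12953/668
k=9  a_k=2  p_k/q_k = 28834/1487
k=10  a_k=2  p_k/q_k = 70621/3642
k=11  a_k=1  p_k/q_k = 99455/5129
k=12  a_k=3  p_k/q_k = 368986/19029
k=13  a_k=1  p_k/q_k = 468441/24158
k=14  a_k=1  p_k/q_k = 837427/43187
k=15  a_k=2  p_k/q_k = 2143295/110532
(x₁, y₁) = (2143295, 110532);  2143295² − 376·110532² = 1 ✓
n=2: (2143295,110532)∘(2143295,110532) = (2143295·2143295+376·110532·110532, 2143295·110532+110532·2143295) = (9187426914049,473805365880)
n=3: (9187426914049,473805365880)∘(2143295,110532) = (2143295·9187426914049+376·110532·473805365880, 2143295·473805365880+110532·9187426914049) = (39382732335491159615,2031009343327438668)
n=4: (39382732335491159615,2031009343327438668)∘(2143295,110532) = (2143295·39382732335491159615+376·110532·2031009343327438668, 2143295·2031009343327438668+110532·39382732335491159615) = (168817626601983862467148801,8706104341013491514496240)

2143295 110532
9187426914049 473805365880
39382732335491159615 2031009343327438668
168817626601983862467148801 8706104341013491514496240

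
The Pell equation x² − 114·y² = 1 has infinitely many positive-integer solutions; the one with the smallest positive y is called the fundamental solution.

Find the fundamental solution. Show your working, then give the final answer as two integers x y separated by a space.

[10; 1,2,10,2,1,20] for √114; ℓ=6 ⇒ convergent index 5
step 0: (10, 1)  from 10·(1,0) + (0,1)
…
step 3: (331, 31)  from 10·(32,3) + (11,1)
step 4: (694, 65)  from 2·(331,31) + (32,3)
step 5: (1025, 96)  from 1·(694,65) + (331,31)
→ (1025, 96).  Check: 1025²=1050625, 114·96²=1050624, difference 1.

1025 96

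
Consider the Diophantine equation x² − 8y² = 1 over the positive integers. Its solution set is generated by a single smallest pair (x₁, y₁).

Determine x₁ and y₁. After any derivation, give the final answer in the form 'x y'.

3 1

√8 → a₀=2, period (1,4); ℓ=2 even so k=1
k=0  a_k=2  p_k/q_k = 2/1
k=1  a_k=1  p_k/q_k = 3/1
fundamental: x₁=3, y₁=1  (since 9 − 8·1 = 1)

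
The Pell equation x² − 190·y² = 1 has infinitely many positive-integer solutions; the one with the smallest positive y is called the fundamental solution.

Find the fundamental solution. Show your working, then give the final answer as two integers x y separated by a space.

√190 = [13; 1,3,1,1,1,…,3,1,26, …], period ℓ=14 (even) → k=13
a_0=13:  p_0=13·1+0=13,  q_0=13·0+1=1
a_1=1:  p_1=1·13+1=14,  q_1=1·1+0=1
a_2=3:  p_2=3·14+13=55,  q_2=3·1+1=4
a_3=1:  p_3=1·55+14=69,  q_3=1·4+1=5
a_4=1:  p_4=1·69+55=124,  q_4=1·5+4=9
a_5=1:  p_5=1·124+69=193,  q_5=1·9+5=14
a_6=2:  p_6=2·193+124=510,  q_6=2·14+9=37
a_7=2:  p_7=2·510+193=1213,  q_7=2·37+14=88
a_8=2:  p_8=2·1213+510=2936,  q_8=2·88+37=213
a_9=1:  p_9=1·2936+1213=4149,  q_9=1·213+88=301
a_10=1:  p_10=1·4149+2936=7085,  q_10=1·301+213=514
a_11=1:  p_11=1·7085+4149=11234,  q_11=1·514+301=815
a_12=3:  p_12=3·11234+7085=40787,  q_12=3·815+514=2959
a_13=1:  p_13=1·40787+11234=52021,  q_13=1·2959+815=3774
(x₁, y₁) = (52021, 3774);  52021² − 190·3774² = 1 ✓

52021 3774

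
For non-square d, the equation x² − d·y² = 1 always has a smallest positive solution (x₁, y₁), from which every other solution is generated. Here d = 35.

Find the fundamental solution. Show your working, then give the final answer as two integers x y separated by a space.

√35 → a₀=5, period (1,10); ℓ=2 even so k=1
a_0=5:  p_0=5·1+0=5,  q_0=5·0+1=1
a_1=1:  p_1=1·5+1=6,  q_1=1·1+0=1
fundamental: x₁=6, y₁=1  (since 36 − 35·1 = 1)

6 1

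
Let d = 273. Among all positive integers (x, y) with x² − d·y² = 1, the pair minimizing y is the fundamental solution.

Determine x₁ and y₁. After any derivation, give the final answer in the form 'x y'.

√273 = [16; 1,1,10,1,1,32, …], period ℓ=6 (even) → k=5
k=0  a_k=16  p_k/q_k = 16/1
k=1  a_k=1  p_k/q_k = 17/1
k=2  a_k=1  p_k/q_k = 33/2
k=3  a_k=10  p_k/q_k = 347/21
k=4  a_k=1  p_k/q_k = 380/23
k=5  a_k=1  p_k/q_k = 727/44
(x₁, y₁) = (727, 44);  727² − 273·44² = 1 ✓

727 44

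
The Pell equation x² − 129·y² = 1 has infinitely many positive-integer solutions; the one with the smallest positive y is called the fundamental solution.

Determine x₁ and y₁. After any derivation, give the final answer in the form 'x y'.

√129 → a₀=11, period (2,1,3,1,6,1,3,1,2,22); ℓ=10 even so k=9
a_0=11:  p_0=11·1+0=11,  q_0=11·0+1=1
…
a_4=1:  p_4=1·125+34=159,  q_4=1·11+3=14
a_5=6:  p_5=6·159+125=1079,  q_5=6·14+11=95
…
a_7=3:  p_7=3·1238+1079=4793,  q_7=3·109+95=422
a_8=1:  p_8=1·4793+1238=6031,  q_8=1·422+109=531
a_9=2:  p_9=2·6031+4793=16855,  q_9=2·531+422=1484
→ (16855, 1484).  Check: 16855²=284091025, 129·1484²=284091024, difference 1.

16855 1484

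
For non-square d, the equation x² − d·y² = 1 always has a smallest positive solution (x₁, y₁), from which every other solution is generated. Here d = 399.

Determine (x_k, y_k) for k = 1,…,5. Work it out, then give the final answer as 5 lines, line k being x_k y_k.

d=399: √d = [19; 1,38] (ℓ=2, even), read p_1/q_1
step 0: (19, 1)  from 19·(1,0) + (0,1)
step 1: (20, 1)  from 1·(19,1) + (1,0)
fundamental: x₁=20, y₁=1  (since 400 − 399·1 = 1)
n=2: (20,1)∘(20,1) = (20·20+399·1·1, 20·1+1·20) = (799,40)
n=3: (799,40)∘(20,1) = (20·799+399·1·40, 20·40+1·799) = (31940,1599)
n=4: (31940,1599)∘(20,1) = (20·31940+399·1·1599, 20·1599+1·31940) = (1276801,63920)
n=5: (1276801,63920)∘(20,1) = (20·1276801+399·1·63920, 20·63920+1·1276801) = (51040100,2555201)

20 1
799 40
31940 1599
1276801 63920
51040100 2555201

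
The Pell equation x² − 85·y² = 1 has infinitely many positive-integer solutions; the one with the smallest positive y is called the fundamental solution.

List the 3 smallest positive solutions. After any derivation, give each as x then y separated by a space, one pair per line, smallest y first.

285769 30996
163327842721 17715391848
93348068572789129 10125019625991228

[9; 4,1,1,4,18] for √85; ℓ=5 ⇒ convergent index 9
step 0: (9, 1)  from 9·(1,0) + (0,1)
…
step 2: (46, 5)  from 1·(37,4) + (9,1)
step 3: (83, 9)  from 1·(46,5) + (37,4)
step 4: (378, 41)  from 4·(83,9) + (46,5)
…
step 6: (27926, 3029)  from 4·(6887,747) + (378,41)
…
step 8: (62739, 6805)  from 1·(34813,3776) + (27926,3029)
step 9: (285769, 30996)  from 4·(62739,6805) + (34813,3776)
→ (285769, 30996).  Check: 285769²=81663921361, 85·30996²=81663921360, difference 1.
(x_2, y_2) = (285769·285769 + 85·30996·30996, 285769·30996 + 30996·285769) = (163327842721, 17715391848)
(x_3, y_3) = (285769·163327842721 + 85·30996·17715391848, 285769·17715391848 + 30996·163327842721) = (93348068572789129, 10125019625991228)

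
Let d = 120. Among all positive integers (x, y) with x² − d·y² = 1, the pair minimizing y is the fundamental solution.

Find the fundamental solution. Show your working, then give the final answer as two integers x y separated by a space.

√120 = [10; 1,20, …], period ℓ=2 (even) → k=1
a_0=10:  p_0=10·1+0=10,  q_0=10·0+1=1
a_1=1:  p_1=1·10+1=11,  q_1=1·1+0=1
fundamental: x₁=11, y₁=1  (since 121 − 120·1 = 1)

11 1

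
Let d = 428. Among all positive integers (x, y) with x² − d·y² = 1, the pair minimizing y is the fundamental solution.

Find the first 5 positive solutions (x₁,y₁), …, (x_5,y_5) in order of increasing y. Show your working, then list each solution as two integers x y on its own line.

1850887 89466
6851565373537 331182912684
25362946559057703751 1225964295417811950
93887896135702420679780737 4538242753705644230486616
347551772829818329662915600223687 16799549031354731501369944644834

√428 → a₀=20, period (1,2,4,1,5,10,5,1,4,2,1,40); ℓ=12 even so k=11
i=0: a=20 ⇒ p=20, q=1
…
i=2: a=2 ⇒ p=62, q=3
…
i=10: a=2 ⇒ p=1273708, q=61567
i=11: a=1 ⇒ p=1850887, q=89466
(x₁, y₁) = (1850887, 89466);  1850887² − 428·89466² = 1 ✓
(1850887+89466√428)^2 = 6851565373537 + 331182912684√428
(1850887+89466√428)^3 = 25362946559057703751 + 1225964295417811950√428
(1850887+89466√428)^4 = 93887896135702420679780737 + 4538242753705644230486616√428
(1850887+89466√428)^5 = 347551772829818329662915600223687 + 16799549031354731501369944644834√428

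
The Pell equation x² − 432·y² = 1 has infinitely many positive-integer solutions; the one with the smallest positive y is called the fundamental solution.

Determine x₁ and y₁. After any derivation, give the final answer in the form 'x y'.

1351 65

d=432: √d = [20; 1,3,1,1,1,3,1,40] (ℓ=8, even), read p_7/q_7
a_0=20:  p_0=20·1+0=20,  q_0=20·0+1=1
a_1=1:  p_1=1·20+1=21,  q_1=1·1+0=1
a_2=3:  p_2=3·21+20=83,  q_2=3·1+1=4
a_3=1:  p_3=1·83+21=104,  q_3=1·4+1=5
a_4=1:  p_4=1·104+83=187,  q_4=1·5+4=9
a_5=1:  p_5=1·187+104=291,  q_5=1·9+5=14
a_6=3:  p_6=3·291+187=1060,  q_6=3·14+9=51
a_7=1:  p_7=1·1060+291=1351,  q_7=1·51+14=65
→ (1351, 65).  Check: 1351²=1825201, 432·65²=1825200, difference 1.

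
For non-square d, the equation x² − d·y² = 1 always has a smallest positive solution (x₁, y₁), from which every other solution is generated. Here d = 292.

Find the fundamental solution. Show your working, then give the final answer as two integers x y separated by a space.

d=292: √d = [17; 11,2,1,3,8,3,1,2,11,34] (ℓ=10, even), read p_9/q_9
a_0=17:  p_0=17·1+0=17,  q_0=17·0+1=1
a_1=11:  p_1=11·17+1=188,  q_1=11·1+0=11
a_2=2:  p_2=2·188+17=393,  q_2=2·11+1=23
…
a_4=3:  p_4=3·581+393=2136,  q_4=3·34+23=125
…
a_6=3:  p_6=3·17669+2136=55143,  q_6=3·1034+125=3227
a_7=1:  p_7=1·55143+17669=72812,  q_7=1·3227+1034=4261
a_8=2:  p_8=2·72812+55143=200767,  q_8=2·4261+3227=11749
a_9=11:  p_9=11·200767+72812=2281249,  q_9=11·11749+4261=133500
→ (2281249, 133500).  Check: 2281249²=5204097000001, 292·133500²=5204097000000, difference 1.

2281249 133500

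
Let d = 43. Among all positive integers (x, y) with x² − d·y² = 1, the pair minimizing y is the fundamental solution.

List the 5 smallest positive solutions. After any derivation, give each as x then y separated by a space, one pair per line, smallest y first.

3482 531
24248647 3697884
168867574226 25752063645
1175993762661217 179337367525896
8189620394305140962 1248905401698276099

[6; 1,1,3,1,5,1,3,1,1,12] for √43; ℓ=10 ⇒ convergent index 9
step 0: (6, 1)  from 6·(1,0) + (0,1)
…
step 3: (46, 7)  from 3·(13,2) + (7,1)
step 4: (59, 9)  from 1·(46,7) + (13,2)
step 5: (341, 52)  from 5·(59,9) + (46,7)
step 6: (400, 61)  from 1·(341,52) + (59,9)
step 7: (1541, 235)  from 3·(400,61) + (341,52)
step 8: (1941, 296)  from 1·(1541,235) + (400,61)
step 9: (3482, 531)  from 1·(1941,296) + (1541,235)
→ (3482, 531).  Check: 3482²=12124324, 43·531²=12124323, difference 1.
(x_2, y_2) = (3482·3482 + 43·531·531, 3482·531 + 531·3482) = (24248647, 3697884)
(x_3, y_3) = (3482·24248647 + 43·531·3697884, 3482·3697884 + 531·24248647) = (168867574226, 25752063645)
(x_4, y_4) = (3482·168867574226 + 43·531·25752063645, 3482·25752063645 + 531·168867574226) = (1175993762661217, 179337367525896)
(x_5, y_5) = (3482·1175993762661217 + 43·531·179337367525896, 3482·179337367525896 + 531·1175993762661217) = (8189620394305140962, 1248905401698276099)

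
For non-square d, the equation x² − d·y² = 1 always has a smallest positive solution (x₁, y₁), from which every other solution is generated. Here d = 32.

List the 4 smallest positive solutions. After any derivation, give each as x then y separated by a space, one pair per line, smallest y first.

√32 = [5; 1,1,1,10, …], period ℓ=4 (even) → k=3
step 0: (5, 1)  from 5·(1,0) + (0,1)
…
step 2: (11, 2)  from 1·(6,1) + (5,1)
step 3: (17, 3)  from 1·(11,2) + (6,1)
(x₁, y₁) = (17, 3);  17² − 32·3² = 1 ✓
(17+3√32)^2 = 577 + 102√32
(17+3√32)^3 = 19601 + 3465√32
(17+3√32)^4 = 665857 + 117708√32

17 3
577 102
19601 3465
665857 117708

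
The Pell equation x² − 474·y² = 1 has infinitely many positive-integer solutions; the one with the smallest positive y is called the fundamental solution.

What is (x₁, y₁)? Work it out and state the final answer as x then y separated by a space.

d=474: √d = [21; 1,3,2,1,1,…,3,1,42] (ℓ=14, even), read p_13/q_13
step 0: (21, 1)  from 21·(1,0) + (0,1)
…
step 2: (87, 4)  from 3·(22,1) + (21,1)
…
step 9: (10864, 499)  from 1·(5813,267) + (5051,232)
…
step 11: (44218, 2031)  from 2·(16677,766) + (10864,499)
step 12: (149331, 6859)  from 3·(44218,2031) + (16677,766)
step 13: (193549, 8890)  from 1·(149331,6859) + (44218,2031)
(x₁, y₁) = (193549, 8890);  193549² − 474·8890² = 1 ✓

193549 8890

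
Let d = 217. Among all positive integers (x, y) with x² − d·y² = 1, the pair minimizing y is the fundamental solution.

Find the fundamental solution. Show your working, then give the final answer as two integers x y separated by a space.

d=217: √d = [14; 1,2,1,2,1,…,2,1,28] (ℓ=16, even), read p_15/q_15
step 0: (14, 1)  from 14·(1,0) + (0,1)
…
step 3: (59, 4)  from 1·(44,3) + (15,1)
step 4: (162, 11)  from 2·(59,4) + (44,3)
…
step 6: (383, 26)  from 1·(221,15) + (162,11)
step 7: (3668, 249)  from 9·(383,26) + (221,15)
step 8: (15055, 1022)  from 4·(3668,249) + (383,26)
step 9: (139163, 9447)  from 9·(15055,1022) + (3668,249)
step 10: (154218, 10469)  from 1·(139163,9447) + (15055,1022)
…
step 13: (1034361, 70217)  from 1·(740980,50301) + (293381,19916)
step 14: (2809702, 190735)  from 2·(1034361,70217) + (740980,50301)
step 15: (3844063, 260952)  from 1·(2809702,190735) + (1034361,70217)
(x₁, y₁) = (3844063, 260952);  3844063² − 217·260952² = 1 ✓

3844063 260952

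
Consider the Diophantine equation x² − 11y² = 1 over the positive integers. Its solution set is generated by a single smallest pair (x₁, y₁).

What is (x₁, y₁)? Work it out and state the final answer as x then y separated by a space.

√11 = [3; 3,6, …], period ℓ=2 (even) → k=1
a_0=3:  p_0=3·1+0=3,  q_0=3·0+1=1
a_1=3:  p_1=3·3+1=10,  q_1=3·1+0=3
fundamental: x₁=10, y₁=3  (since 100 − 11·9 = 1)

10 3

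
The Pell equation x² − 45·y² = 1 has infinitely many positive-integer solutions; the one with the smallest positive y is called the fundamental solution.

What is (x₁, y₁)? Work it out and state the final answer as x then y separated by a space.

√45 → a₀=6, period (1,2,2,2,1,12); ℓ=6 even so k=5
a_0=6:  p_0=6·1+0=6,  q_0=6·0+1=1
…
a_2=2:  p_2=2·7+6=20,  q_2=2·1+1=3
…
a_4=2:  p_4=2·47+20=114,  q_4=2·7+3=17
a_5=1:  p_5=1·114+47=161,  q_5=1·17+7=24
→ (161, 24).  Check: 161²=25921, 45·24²=25920, difference 1.

161 24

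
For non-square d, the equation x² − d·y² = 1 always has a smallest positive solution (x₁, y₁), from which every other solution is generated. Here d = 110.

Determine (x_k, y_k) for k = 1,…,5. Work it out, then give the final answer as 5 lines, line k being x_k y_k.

21 2
881 84
36981 3526
1552321 148008
65160501 6212810

d=110: √d = [10; 2,20] (ℓ=2, even), read p_1/q_1
step 0: (10, 1)  from 10·(1,0) + (0,1)
step 1: (21, 2)  from 2·(10,1) + (1,0)
→ (21, 2).  Check: 21²=441, 110·2²=440, difference 1.
k=2:  x_2 = 21·21+110·2·2 = 881,  y_2 = 21·2+2·21 = 84
k=3:  x_3 = 21·881+110·2·84 = 36981,  y_3 = 21·84+2·881 = 3526
k=4:  x_4 = 21·36981+110·2·3526 = 1552321,  y_4 = 21·3526+2·36981 = 148008
k=5:  x_5 = 21·1552321+110·2·148008 = 65160501,  y_5 = 21·148008+2·1552321 = 6212810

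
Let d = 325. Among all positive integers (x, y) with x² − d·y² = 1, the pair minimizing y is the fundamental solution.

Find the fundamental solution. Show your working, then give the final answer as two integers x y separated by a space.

649 36

√325 → a₀=18, period (36); ℓ=1 odd so k=1
k=0  a_k=18  p_k/q_k = 18/1
k=1  a_k=36  p_k/q_k = 649/36
→ (649, 36).  Check: 649²=421201, 325·36²=421200, difference 1.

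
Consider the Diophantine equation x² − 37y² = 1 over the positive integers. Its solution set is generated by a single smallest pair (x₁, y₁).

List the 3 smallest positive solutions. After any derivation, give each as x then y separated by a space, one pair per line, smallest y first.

73 12
10657 1752
1555849 255780

[6; 12] for √37; ℓ=1 ⇒ convergent index 1
step 0: (6, 1)  from 6·(1,0) + (0,1)
step 1: (73, 12)  from 12·(6,1) + (1,0)
(x₁, y₁) = (73, 12);  73² − 37·12² = 1 ✓
n=2: (73,12)∘(73,12) = (73·73+37·12·12, 73·12+12·73) = (10657,1752)
n=3: (10657,1752)∘(73,12) = (73·10657+37·12·1752, 73·1752+12·10657) = (1555849,255780)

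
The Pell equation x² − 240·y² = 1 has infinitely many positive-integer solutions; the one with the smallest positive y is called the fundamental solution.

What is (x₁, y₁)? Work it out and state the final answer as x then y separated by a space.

31 2

d=240: √d = [15; 2,30] (ℓ=2, even), read p_1/q_1
i=0: a=15 ⇒ p=15, q=1
i=1: a=2 ⇒ p=31, q=2
(x₁, y₁) = (31, 2);  31² − 240·2² = 1 ✓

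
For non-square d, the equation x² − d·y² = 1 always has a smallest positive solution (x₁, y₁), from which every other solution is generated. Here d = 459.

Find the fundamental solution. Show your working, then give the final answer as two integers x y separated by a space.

499850 23331

√459 = [21; 2,2,1,4,21,4,1,2,2,42, …], period ℓ=10 (even) → k=9
i=0: a=21 ⇒ p=21, q=1
i=1: a=2 ⇒ p=43, q=2
…
i=3: a=1 ⇒ p=150, q=7
…
i=5: a=21 ⇒ p=14997, q=700
…
i=8: a=2 ⇒ p=212079, q=9899
i=9: a=2 ⇒ p=499850, q=23331
fundamental: x₁=499850, y₁=23331  (since 249850022500 − 459·544335561 = 1)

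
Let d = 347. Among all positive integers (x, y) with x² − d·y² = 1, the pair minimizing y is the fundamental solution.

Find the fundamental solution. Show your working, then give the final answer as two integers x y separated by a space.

d=347: √d = [18; 1,1,1,2,4,…,1,1,36] (ℓ=14, even), read p_13/q_13
step 0: (18, 1)  from 18·(1,0) + (0,1)
step 1: (19, 1)  from 1·(18,1) + (1,0)
…
step 5: (652, 35)  from 4·(149,8) + (56,3)
step 6: (801, 43)  from 1·(652,35) + (149,8)
step 7: (14269, 766)  from 17·(801,43) + (652,35)
…
step 11: (238717, 12815)  from 1·(164168,8813) + (74549,4002)
step 12: (402885, 21628)  from 1·(238717,12815) + (164168,8813)
step 13: (641602, 34443)  from 1·(402885,21628) + (238717,12815)
fundamental: x₁=641602, y₁=34443  (since 411653126404 − 347·1186320249 = 1)

641602 34443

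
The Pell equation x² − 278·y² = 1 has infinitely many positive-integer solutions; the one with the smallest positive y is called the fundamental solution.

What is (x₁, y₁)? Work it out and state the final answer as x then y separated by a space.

[16; 1,2,16,2,1,32] for √278; ℓ=6 ⇒ convergent index 5
k=0  a_k=16  p_k/q_k = 16/1
k=1  a_k=1  p_k/q_k = 17/1
…
k=3  a_k=16  p_k/q_k = 817/49
k=4  a_k=2  p_k/q_k = 1684/101
k=5  a_k=1  p_k/q_k = 2501/150
→ (2501, 150).  Check: 2501²=6255001, 278·150²=6255000, difference 1.

2501 150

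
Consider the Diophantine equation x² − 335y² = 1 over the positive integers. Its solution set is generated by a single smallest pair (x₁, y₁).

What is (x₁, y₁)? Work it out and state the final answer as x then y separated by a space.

d=335: √d = [18; 3,3,3,36] (ℓ=4, even), read p_3/q_3
a_0=18:  p_0=18·1+0=18,  q_0=18·0+1=1
…
a_2=3:  p_2=3·55+18=183,  q_2=3·3+1=10
a_3=3:  p_3=3·183+55=604,  q_3=3·10+3=33
(x₁, y₁) = (604, 33);  604² − 335·33² = 1 ✓

604 33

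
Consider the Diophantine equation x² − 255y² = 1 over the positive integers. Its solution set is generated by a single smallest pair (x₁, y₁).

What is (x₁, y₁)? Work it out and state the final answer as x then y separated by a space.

d=255: √d = [15; 1,30] (ℓ=2, even), read p_1/q_1
k=0  a_k=15  p_k/q_k = 15/1
k=1  a_k=1  p_k/q_k = 16/1
(x₁, y₁) = (16, 1);  16² − 255·1² = 1 ✓

16 1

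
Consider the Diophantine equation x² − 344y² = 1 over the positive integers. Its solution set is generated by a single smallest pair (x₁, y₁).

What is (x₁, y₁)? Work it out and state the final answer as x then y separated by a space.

[18; 1,1,4,1,3,1,4,1,1,36] for √344; ℓ=10 ⇒ convergent index 9
step 0: (18, 1)  from 18·(1,0) + (0,1)
step 1: (19, 1)  from 1·(18,1) + (1,0)
step 2: (37, 2)  from 1·(19,1) + (18,1)
…
step 5: (779, 42)  from 3·(204,11) + (167,9)
step 6: (983, 53)  from 1·(779,42) + (204,11)
step 7: (4711, 254)  from 4·(983,53) + (779,42)
step 8: (5694, 307)  from 1·(4711,254) + (983,53)
step 9: (10405, 561)  from 1·(5694,307) + (4711,254)
→ (10405, 561).  Check: 10405²=108264025, 344·561²=108264024, difference 1.

10405 561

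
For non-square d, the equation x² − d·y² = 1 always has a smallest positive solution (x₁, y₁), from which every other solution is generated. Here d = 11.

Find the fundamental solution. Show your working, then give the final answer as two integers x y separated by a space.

√11 = [3; 3,6, …], period ℓ=2 (even) → k=1
i=0: a=3 ⇒ p=3, q=1
i=1: a=3 ⇒ p=10, q=3
→ (10, 3).  Check: 10²=100, 11·3²=99, difference 1.

10 3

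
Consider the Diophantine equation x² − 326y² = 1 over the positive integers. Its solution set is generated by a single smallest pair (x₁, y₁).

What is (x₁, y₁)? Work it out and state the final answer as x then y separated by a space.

325 18

d=326: √d = [18; 18,36] (ℓ=2, even), read p_1/q_1
step 0: (18, 1)  from 18·(1,0) + (0,1)
step 1: (325, 18)  from 18·(18,1) + (1,0)
(x₁, y₁) = (325, 18);  325² − 326·18² = 1 ✓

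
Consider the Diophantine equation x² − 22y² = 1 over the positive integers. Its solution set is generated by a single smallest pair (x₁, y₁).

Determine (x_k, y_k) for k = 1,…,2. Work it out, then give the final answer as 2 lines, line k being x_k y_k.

197 42
77617 16548

√22 = [4; 1,2,4,2,1,8, …], period ℓ=6 (even) → k=5
i=0: a=4 ⇒ p=4, q=1
i=1: a=1 ⇒ p=5, q=1
…
i=4: a=2 ⇒ p=136, q=29
i=5: a=1 ⇒ p=197, q=42
→ (197, 42).  Check: 197²=38809, 22·42²=38808, difference 1.
(197+42√22)^2 = 77617 + 16548√22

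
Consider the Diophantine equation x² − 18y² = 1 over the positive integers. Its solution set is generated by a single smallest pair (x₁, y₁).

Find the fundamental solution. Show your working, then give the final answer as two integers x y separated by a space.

17 4

d=18: √d = [4; 4,8] (ℓ=2, even), read p_1/q_1
i=0: a=4 ⇒ p=4, q=1
i=1: a=4 ⇒ p=17, q=4
fundamental: x₁=17, y₁=4  (since 289 − 18·16 = 1)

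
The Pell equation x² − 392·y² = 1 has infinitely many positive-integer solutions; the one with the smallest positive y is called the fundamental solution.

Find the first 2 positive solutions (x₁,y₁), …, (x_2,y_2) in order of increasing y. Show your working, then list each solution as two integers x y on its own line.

99 5
19601 990

√392 = [19; 1,3,1,38, …], period ℓ=4 (even) → k=3
k=0  a_k=19  p_k/q_k = 19/1
…
k=2  a_k=3  p_k/q_k = 79/4
k=3  a_k=1  p_k/q_k = 99/5
fundamental: x₁=99, y₁=5  (since 9801 − 392·25 = 1)
(x_2, y_2) = (99·99 + 392·5·5, 99·5 + 5·99) = (19601, 990)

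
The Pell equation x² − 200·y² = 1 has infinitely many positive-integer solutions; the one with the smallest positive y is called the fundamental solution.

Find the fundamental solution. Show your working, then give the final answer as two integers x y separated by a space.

99 7

√200 → a₀=14, period (7,28); ℓ=2 even so k=1
a_0=14:  p_0=14·1+0=14,  q_0=14·0+1=1
a_1=7:  p_1=7·14+1=99,  q_1=7·1+0=7
fundamental: x₁=99, y₁=7  (since 9801 − 200·49 = 1)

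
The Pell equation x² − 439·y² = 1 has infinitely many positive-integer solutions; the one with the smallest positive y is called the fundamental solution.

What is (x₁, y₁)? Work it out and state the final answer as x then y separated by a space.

√439 → a₀=20, period (1,19,1,40); ℓ=4 even so k=3
step 0: (20, 1)  from 20·(1,0) + (0,1)
step 1: (21, 1)  from 1·(20,1) + (1,0)
step 2: (419, 20)  from 19·(21,1) + (20,1)
step 3: (440, 21)  from 1·(419,20) + (21,1)
→ (440, 21).  Check: 440²=193600, 439·21²=193599, difference 1.

440 21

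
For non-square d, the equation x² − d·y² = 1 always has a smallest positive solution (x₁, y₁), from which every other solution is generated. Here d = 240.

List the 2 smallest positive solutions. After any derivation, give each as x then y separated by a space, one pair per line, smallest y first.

31 2
1921 124

d=240: √d = [15; 2,30] (ℓ=2, even), read p_1/q_1
a_0=15:  p_0=15·1+0=15,  q_0=15·0+1=1
a_1=2:  p_1=2·15+1=31,  q_1=2·1+0=2
fundamental: x₁=31, y₁=2  (since 961 − 240·4 = 1)
(31+2√240)^2 = 1921 + 124√240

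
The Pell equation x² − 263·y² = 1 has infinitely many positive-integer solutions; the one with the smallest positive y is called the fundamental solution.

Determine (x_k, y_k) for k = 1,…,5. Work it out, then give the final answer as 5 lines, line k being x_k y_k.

√263 = [16; 4,1,1,1,1,15,1,1,1,1,4,32, …], period ℓ=12 (even) → k=11
k=0  a_k=16  p_k/q_k = 16/1
k=1  a_k=4  p_k/q_k = 65/4
…
k=3  a_k=1  p_k/q_k = 146/9
k=4  a_k=1  p_k/q_k = 227/14
k=5  a_k=1  p_k/q_k = 373/23
k=6  a_k=15  p_k/q_k = 5822/359
k=7  a_k=1  p_k/q_k = 6195/382
…
k=9  a_k=1  p_k/q_k = 18212/1123
k=10  a_k=1  p_k/q_k = 30229/1864
k=11  a_k=4  p_k/q_k = 139128/8579
→ (139128, 8579).  Check: 139128²=19356600384, 263·8579²=19356600383, difference 1.
(x_2, y_2) = (139128·139128 + 263·8579·8579, 139128·8579 + 8579·139128) = (38713200767, 2387158224)
(x_3, y_3) = (139128·38713200767 + 263·8579·2387158224, 139128·2387158224 + 8579·38713200767) = (10772180392483224, 664241098768765)
(x_4, y_4) = (139128·10772180392483224 + 263·8579·664241098768765, 139128·664241098768765 + 8579·10772180392483224) = (2997423827252098776577, 184829071176614315616)
(x_5, y_5) = (139128·2997423827252098776577 + 263·8579·184829071176614315616, 139128·184829071176614315616 + 8579·2997423827252098776577) = (834051164465087816782726488, 51429798028655751907276931)

139128 8579
38713200767 2387158224
10772180392483224 664241098768765
2997423827252098776577 184829071176614315616
834051164465087816782726488 51429798028655751907276931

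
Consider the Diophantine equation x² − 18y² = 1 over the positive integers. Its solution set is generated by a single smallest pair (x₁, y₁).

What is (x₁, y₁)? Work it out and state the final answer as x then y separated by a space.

17 4

√18 = [4; 4,8, …], period ℓ=2 (even) → k=1
i=0: a=4 ⇒ p=4, q=1
i=1: a=4 ⇒ p=17, q=4
→ (17, 4).  Check: 17²=289, 18·4²=288, difference 1.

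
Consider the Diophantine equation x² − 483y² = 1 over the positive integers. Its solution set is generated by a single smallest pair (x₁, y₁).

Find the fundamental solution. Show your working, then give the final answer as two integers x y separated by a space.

22 1

√483 = [21; 1,42, …], period ℓ=2 (even) → k=1
step 0: (21, 1)  from 21·(1,0) + (0,1)
step 1: (22, 1)  from 1·(21,1) + (1,0)
→ (22, 1).  Check: 22²=484, 483·1²=483, difference 1.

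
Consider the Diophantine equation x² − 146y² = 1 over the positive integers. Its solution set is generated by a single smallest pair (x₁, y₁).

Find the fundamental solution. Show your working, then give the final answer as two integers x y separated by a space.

√146 = [12; 12,24, …], period ℓ=2 (even) → k=1
a_0=12:  p_0=12·1+0=12,  q_0=12·0+1=1
a_1=12:  p_1=12·12+1=145,  q_1=12·1+0=12
(x₁, y₁) = (145, 12);  145² − 146·12² = 1 ✓

145 12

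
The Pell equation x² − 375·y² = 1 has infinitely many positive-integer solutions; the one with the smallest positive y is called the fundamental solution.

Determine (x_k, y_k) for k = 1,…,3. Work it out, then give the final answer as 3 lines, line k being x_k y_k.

15124 781
457470751 23623688
13837575261124 714569313843

√375 → a₀=19, period (2,1,2,1,5,1,2,1,2,38); ℓ=10 even so k=9
k=0  a_k=19  p_k/q_k = 19/1
k=1  a_k=2  p_k/q_k = 39/2
k=2  a_k=1  p_k/q_k = 58/3
k=3  a_k=2  p_k/q_k = 155/8
k=4  a_k=1  p_k/q_k = 213/11
k=5  a_k=5  p_k/q_k = 1220/63
k=6  a_k=1  p_k/q_k = 1433/74
k=7  a_k=2  p_k/q_k = 4086/211
k=8  a_k=1  p_k/q_k = 5519/285
k=9  a_k=2  p_k/q_k = 15124/781
fundamental: x₁=15124, y₁=781  (since 228735376 − 375·609961 = 1)
n=2: (15124,781)∘(15124,781) = (15124·15124+375·781·781, 15124·781+781·15124) = (457470751,23623688)
n=3: (457470751,23623688)∘(15124,781) = (15124·457470751+375·781·23623688, 15124·23623688+781·457470751) = (13837575261124,714569313843)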